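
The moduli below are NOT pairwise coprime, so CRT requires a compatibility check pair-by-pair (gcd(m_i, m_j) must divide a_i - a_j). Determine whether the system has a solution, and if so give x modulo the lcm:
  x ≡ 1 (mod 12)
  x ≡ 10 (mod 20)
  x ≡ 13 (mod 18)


Moduli 12, 20, 18 are not pairwise coprime, so CRT works modulo lcm(m_i) when all pairwise compatibility conditions hold.
Pairwise compatibility: gcd(m_i, m_j) must divide a_i - a_j for every pair.
Merge one congruence at a time:
  Start: x ≡ 1 (mod 12).
  Combine with x ≡ 10 (mod 20): gcd(12, 20) = 4, and 10 - 1 = 9 is NOT divisible by 4.
    ⇒ system is inconsistent (no integer solution).

No solution (the system is inconsistent).


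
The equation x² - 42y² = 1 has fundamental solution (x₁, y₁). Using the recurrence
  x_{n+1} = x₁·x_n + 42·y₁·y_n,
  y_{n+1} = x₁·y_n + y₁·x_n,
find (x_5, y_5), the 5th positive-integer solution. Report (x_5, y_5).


Step 1: Find the fundamental solution (x₁, y₁) of x² - 42y² = 1.
  Expand √42 as a continued fraction. a₀ = ⌊√42⌋ = 6; iterate m_{k+1} = d_k·a_k − m_k, d_{k+1} = (42 − m_{k+1}²)/d_k, a_{k+1} = ⌊(a₀ + m_{k+1})/d_{k+1}⌋ (starting m₀ = 0, d₀ = 1), with convergents p_k = a_k·p_{k-1} + p_{k-2}, q_k = a_k·q_{k-1} + q_{k-2} (p₋₁ = 1, q₋₁ = 0):
  k = 0: a₀ = 6; p₀/q₀ = 6/1; p₀² − 42·q₀² = 36 − 42 = -6.
  k = 1: m = 6, d = 6, a = ⌊(6 + 6)/6⌋ = 2; p/q = (2·6 + 1)/(2·1 + 0) = 13/2; p² − 42·q² = 169 − 168 = 1.
  The first convergent with p² − 42·q² = 1 gives the fundamental solution (x₁, y₁) = (13, 2).
Step 2: Apply the recurrence (x_{n+1}, y_{n+1}) = (x₁x_n + 42y₁y_n, x₁y_n + y₁x_n) repeatedly.
  From (x_1, y_1) = (13, 2): x_2 = 13·13 + 42·2·2 = 337; y_2 = 13·2 + 2·13 = 52.
  From (x_2, y_2) = (337, 52): x_3 = 13·337 + 42·2·52 = 8749; y_3 = 13·52 + 2·337 = 1350.
  From (x_3, y_3) = (8749, 1350): x_4 = 13·8749 + 42·2·1350 = 227137; y_4 = 13·1350 + 2·8749 = 35048.
  From (x_4, y_4) = (227137, 35048): x_5 = 13·227137 + 42·2·35048 = 5896813; y_5 = 13·35048 + 2·227137 = 909898.
Step 3: Verify x_5² - 42·y_5² = 34772403556969 - 34772403556968 = 1 (should be 1). ✓

(x_1, y_1) = (13, 2); (x_5, y_5) = (5896813, 909898).


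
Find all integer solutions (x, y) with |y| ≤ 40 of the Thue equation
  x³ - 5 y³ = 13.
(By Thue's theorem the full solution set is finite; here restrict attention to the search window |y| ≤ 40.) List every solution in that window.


The equation is x³ - 5y³ = 13. For fixed y, x³ = 5·y³ + 13, so a solution requires the RHS to be a perfect cube.
Strategy: iterate y from -40 to 40, compute RHS = 5·y³ + 13, and check whether it is a (positive or negative) perfect cube.
Check small values of y:
  y = 0: RHS = 13 is not a perfect cube.
  y = 1: RHS = 18 is not a perfect cube.
  y = -1: RHS = 8 = (2)³ ⇒ x = 2 works.
  y = 2: RHS = 53 is not a perfect cube.
  y = -2: RHS = -27 = (-3)³ ⇒ x = -3 works.
  y = 3: RHS = 148 is not a perfect cube.
  y = -3: RHS = -122 is not a perfect cube.
Continuing, at y = 7: RHS = 1728 = (12)³ ⇒ x = 12 works.
Searching the remaining y in |y| ≤ 40 finds no further solutions.
Collected solutions: (2, -1), (-3, -2), (12, 7).

Solutions (with |y| ≤ 40): (2, -1), (-3, -2), (12, 7).


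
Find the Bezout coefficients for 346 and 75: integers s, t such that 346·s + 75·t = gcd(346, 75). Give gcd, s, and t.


Euclidean algorithm on (346, 75) — divide until remainder is 0:
  346 = 4 · 75 + 46
  75 = 1 · 46 + 29
  46 = 1 · 29 + 17
  29 = 1 · 17 + 12
  17 = 1 · 12 + 5
  12 = 2 · 5 + 2
  5 = 2 · 2 + 1
  2 = 2 · 1 + 0
gcd(346, 75) = 1.
Track Bezout coefficients alongside the remainders: start with r₀ = 346 = a·1 + b·0 (s = 1, t = 0) and r₁ = 75 = a·0 + b·1 (s = 0, t = 1); each new remainder r_{k+1} = r_{k-1} − q_k·r_k inherits s_{k+1} = s_{k-1} − q_k·s_k, t_{k+1} = t_{k-1} − q_k·t_k, so r_k = a·s_k + b·t_k at every step:
  q = 4: r = 46, s = 1 − 4·0 = 1, t = 0 − 4·1 = -4  (check: 346·1 + 75·(-4) = 46)
  q = 1: r = 29, s = 0 − 1·1 = -1, t = 1 − 1·(-4) = 5  (check: 346·(-1) + 75·5 = 29)
  q = 1: r = 17, s = 1 − 1·(-1) = 2, t = -4 − 1·5 = -9  (check: 346·2 + 75·(-9) = 17)
  q = 1: r = 12, s = -1 − 1·2 = -3, t = 5 − 1·(-9) = 14  (check: 346·(-3) + 75·14 = 12)
  q = 1: r = 5, s = 2 − 1·(-3) = 5, t = -9 − 1·14 = -23  (check: 346·5 + 75·(-23) = 5)
  q = 2: r = 2, s = -3 − 2·5 = -13, t = 14 − 2·(-23) = 60  (check: 346·(-13) + 75·60 = 2)
  q = 2: r = 1, s = 5 − 2·(-13) = 31, t = -23 − 2·60 = -143  (check: 346·31 + 75·(-143) = 1)
The row with r = 1 (the gcd) gives the Bezout coefficients s = 31, t = -143.
Result: 346 · (31) + 75 · (-143) = 1.

gcd(346, 75) = 1; s = 31, t = -143 (check: 346·31 + 75·(-143) = 1).


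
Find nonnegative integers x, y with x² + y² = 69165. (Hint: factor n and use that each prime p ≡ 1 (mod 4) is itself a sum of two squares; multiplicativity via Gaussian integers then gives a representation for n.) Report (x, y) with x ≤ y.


Step 1: Factor n = 69165 = 3^2 · 5 · 29 · 53.
Step 2: Check the mod-4 condition on each prime factor: 3 ≡ 3 (mod 4), exponent 2 (must be even); 5 ≡ 1 (mod 4), exponent 1; 29 ≡ 1 (mod 4), exponent 1; 53 ≡ 1 (mod 4), exponent 1.
All primes ≡ 3 (mod 4) appear to even exponent (or don't appear), so by the two-squares theorem n IS expressible as a sum of two squares.
Step 3: Build a representation. Group n = k² · m with k = 3 and m = 5 · 29 · 53 = 7685 (a product of primes ≡ 1 (mod 4)); a representation of m scales to one of n via (k·x)² + (k·y)² = k²(x² + y²). Each prime p ≡ 1 (mod 4) is itself a sum of two squares; find a² by testing p − a² for a perfect square:
  5: 5 − 1² = 4 = 2² ⇒ 5 = 1² + 2².
  29: 29 − 1² = 28, 29 − 2² = 25 = 5² ⇒ 29 = 2² + 5².
  53: 53 − 1² = 52, 53 − 2² = 49 = 7² ⇒ 53 = 2² + 7².
  Combine using the Brahmagupta–Fibonacci identity (a² + b²)(c² + d²) = (ac − bd)² + (ad + bc)² = (ac + bd)² + (ad − bc)²:
  5 · 29 = 145: from (1² + 2²)(2² + 5²), take (1·2 − 2·5, 1·5 + 2·2) = (2 − 10, 5 + 4) = (-8, 9); dropping signs (only squares matter) gives (8, 9); check 8² + 9² = 64 + 81 = 145 ✓.
  145 · 53 = 7685: from (8² + 9²)(2² + 7²), take (8·2 − 9·7, 8·7 + 9·2) = (16 − 63, 56 + 18) = (-47, 74); dropping signs (only squares matter) gives (47, 74); check 47² + 74² = 2209 + 5476 = 7685 ✓.
  Scale by k = 3: (3·47, 3·74) = (141, 222).
Step 4: Order so x ≤ y and verify: 141² + 222² = 19881 + 49284 = 69165 = n. ✓

n = 69165 = 141² + 222² (one valid representation with x ≤ y).


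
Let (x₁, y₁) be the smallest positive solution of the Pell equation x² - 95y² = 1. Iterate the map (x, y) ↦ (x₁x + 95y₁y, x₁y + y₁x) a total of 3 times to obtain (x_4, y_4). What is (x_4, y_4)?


Step 1: Find the fundamental solution (x₁, y₁) of x² - 95y² = 1.
  Expand √95 as a continued fraction. a₀ = ⌊√95⌋ = 9; iterate m_{k+1} = d_k·a_k − m_k, d_{k+1} = (95 − m_{k+1}²)/d_k, a_{k+1} = ⌊(a₀ + m_{k+1})/d_{k+1}⌋ (starting m₀ = 0, d₀ = 1), with convergents p_k = a_k·p_{k-1} + p_{k-2}, q_k = a_k·q_{k-1} + q_{k-2} (p₋₁ = 1, q₋₁ = 0):
  k = 0: a₀ = 9; p₀/q₀ = 9/1; p₀² − 95·q₀² = 81 − 95 = -14.
  k = 1: m = 9, d = 14, a = ⌊(9 + 9)/14⌋ = 1; p/q = (1·9 + 1)/(1·1 + 0) = 10/1; p² − 95·q² = 100 − 95 = 5.
  k = 2: m = 5, d = 5, a = ⌊(9 + 5)/5⌋ = 2; p/q = (2·10 + 9)/(2·1 + 1) = 29/3; p² − 95·q² = 841 − 855 = -14.
  k = 3: m = 5, d = 14, a = ⌊(9 + 5)/14⌋ = 1; p/q = (1·29 + 10)/(1·3 + 1) = 39/4; p² − 95·q² = 1521 − 1520 = 1.
  The first convergent with p² − 95·q² = 1 gives the fundamental solution (x₁, y₁) = (39, 4).
Step 2: Apply the recurrence (x_{n+1}, y_{n+1}) = (x₁x_n + 95y₁y_n, x₁y_n + y₁x_n) repeatedly.
  From (x_1, y_1) = (39, 4): x_2 = 39·39 + 95·4·4 = 3041; y_2 = 39·4 + 4·39 = 312.
  From (x_2, y_2) = (3041, 312): x_3 = 39·3041 + 95·4·312 = 237159; y_3 = 39·312 + 4·3041 = 24332.
  From (x_3, y_3) = (237159, 24332): x_4 = 39·237159 + 95·4·24332 = 18495361; y_4 = 39·24332 + 4·237159 = 1897584.
Step 3: Verify x_4² - 95·y_4² = 342078378520321 - 342078378520320 = 1 (should be 1). ✓

(x_1, y_1) = (39, 4); (x_4, y_4) = (18495361, 1897584).


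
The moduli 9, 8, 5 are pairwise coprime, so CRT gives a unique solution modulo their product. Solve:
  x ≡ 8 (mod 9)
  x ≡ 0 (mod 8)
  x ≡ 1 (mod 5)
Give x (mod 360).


Moduli 9, 8, 5 are pairwise coprime; by CRT there is a unique solution modulo M = 9 · 8 · 5 = 360.
Solve pairwise, accumulating the modulus:
  Start with x ≡ 8 (mod 9).
  Combine with x ≡ 0 (mod 8): since gcd(9, 8) = 1, we get a unique residue mod 72.
    Write x = 8 + 9·t and substitute into x ≡ 0 (mod 8): 9·t ≡ 0 − 8 = -8 (mod 8).
    Reduce coefficients mod 8: 1·t ≡ 0 (mod 8).
    So t ≡ 0 (mod 8).
    Then x = 8 + 9·0 = 8, valid modulo lcm(9, 8) = 72: x ≡ 8 (mod 72).
  Combine with x ≡ 1 (mod 5): since gcd(72, 5) = 1, we get a unique residue mod 360.
    Write x = 8 + 72·t and substitute into x ≡ 1 (mod 5): 72·t ≡ 1 − 8 = -7 (mod 5).
    Reduce coefficients mod 5: 2·t ≡ 3 (mod 5).
    The inverse of 2 mod 5 is 3 (since 2·3 = 6 = 1·5 + 1), so t ≡ 3·3 = 9 ≡ 4 (mod 5).
    Then x = 8 + 72·4 = 296, valid modulo lcm(72, 5) = 360: x ≡ 296 (mod 360).
Verify: 296 mod 9 = 8 ✓, 296 mod 8 = 0 ✓, 296 mod 5 = 1 ✓.

x ≡ 296 (mod 360).


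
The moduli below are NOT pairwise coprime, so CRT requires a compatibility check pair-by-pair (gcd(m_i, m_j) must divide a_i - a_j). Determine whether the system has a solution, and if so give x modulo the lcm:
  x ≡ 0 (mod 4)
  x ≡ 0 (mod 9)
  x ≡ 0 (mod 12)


Moduli 4, 9, 12 are not pairwise coprime, so CRT works modulo lcm(m_i) when all pairwise compatibility conditions hold.
Pairwise compatibility: gcd(m_i, m_j) must divide a_i - a_j for every pair.
Merge one congruence at a time:
  Start: x ≡ 0 (mod 4).
  Combine with x ≡ 0 (mod 9): gcd(4, 9) = 1; 0 - 0 = 0, which IS divisible by 1, so compatible.
    Write x = 0 + 4·t and substitute into x ≡ 0 (mod 9): 4·t ≡ 0 − 0 = 0 (mod 9).
    The inverse of 4 mod 9 is 7 (since 4·7 = 28 = 3·9 + 1), so t ≡ 7·0 = 0 ≡ 0 (mod 9).
    Then x = 0 + 4·0 = 0, valid modulo lcm(4, 9) = 36: x ≡ 0 (mod 36).
  Combine with x ≡ 0 (mod 12): gcd(36, 12) = 12; 0 - 0 = 0, which IS divisible by 12, so compatible.
    Write x = 0 + 36·t and substitute into x ≡ 0 (mod 12): 36·t ≡ 0 − 0 = 0 (mod 12).
    Divide the congruence (and modulus) by g = 12: 3·t ≡ 0 (mod 1).
    Modulo 1 every t works; take t = 0.
    Then x = 0 + 36·0 = 0, valid modulo lcm(36, 12) = 36: x ≡ 0 (mod 36).
Verify: 0 mod 4 = 0, 0 mod 9 = 0, 0 mod 12 = 0.

x ≡ 0 (mod 36).


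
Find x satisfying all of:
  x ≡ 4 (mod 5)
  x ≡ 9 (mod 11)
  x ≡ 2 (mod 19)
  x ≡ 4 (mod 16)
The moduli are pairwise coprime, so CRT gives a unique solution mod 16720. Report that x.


Product of moduli M = 5 · 11 · 19 · 16 = 16720.
Merge one congruence at a time:
  Start: x ≡ 4 (mod 5).
  Combine with x ≡ 9 (mod 11); new modulus lcm = 55.
    Write x = 4 + 5·t and substitute into x ≡ 9 (mod 11): 5·t ≡ 9 − 4 = 5 (mod 11).
    The inverse of 5 mod 11 is 9 (since 5·9 = 45 = 4·11 + 1), so t ≡ 9·5 = 45 ≡ 1 (mod 11).
    Then x = 4 + 5·1 = 9, valid modulo lcm(5, 11) = 55: x ≡ 9 (mod 55).
  Combine with x ≡ 2 (mod 19); new modulus lcm = 1045.
    Write x = 9 + 55·t and substitute into x ≡ 2 (mod 19): 55·t ≡ 2 − 9 = -7 (mod 19).
    Reduce coefficients mod 19: 17·t ≡ 12 (mod 19).
    The inverse of 17 mod 19 is 9 (since 17·9 = 153 = 8·19 + 1), so t ≡ 9·12 = 108 ≡ 13 (mod 19).
    Then x = 9 + 55·13 = 724, valid modulo lcm(55, 19) = 1045: x ≡ 724 (mod 1045).
  Combine with x ≡ 4 (mod 16); new modulus lcm = 16720.
    Write x = 724 + 1045·t and substitute into x ≡ 4 (mod 16): 1045·t ≡ 4 − 724 = -720 (mod 16).
    Reduce coefficients mod 16: 5·t ≡ 0 (mod 16).
    The inverse of 5 mod 16 is 13 (since 5·13 = 65 = 4·16 + 1), so t ≡ 13·0 = 0 ≡ 0 (mod 16).
    Then x = 724 + 1045·0 = 724, valid modulo lcm(1045, 16) = 16720: x ≡ 724 (mod 16720).
Verify against each original: 724 mod 5 = 4, 724 mod 11 = 9, 724 mod 19 = 2, 724 mod 16 = 4.

x ≡ 724 (mod 16720).


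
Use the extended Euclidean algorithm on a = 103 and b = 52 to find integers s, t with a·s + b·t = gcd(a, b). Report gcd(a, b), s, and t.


Euclidean algorithm on (103, 52) — divide until remainder is 0:
  103 = 1 · 52 + 51
  52 = 1 · 51 + 1
  51 = 51 · 1 + 0
gcd(103, 52) = 1.
Track Bezout coefficients alongside the remainders: start with r₀ = 103 = a·1 + b·0 (s = 1, t = 0) and r₁ = 52 = a·0 + b·1 (s = 0, t = 1); each new remainder r_{k+1} = r_{k-1} − q_k·r_k inherits s_{k+1} = s_{k-1} − q_k·s_k, t_{k+1} = t_{k-1} − q_k·t_k, so r_k = a·s_k + b·t_k at every step:
  q = 1: r = 51, s = 1 − 1·0 = 1, t = 0 − 1·1 = -1  (check: 103·1 + 52·(-1) = 51)
  q = 1: r = 1, s = 0 − 1·1 = -1, t = 1 − 1·(-1) = 2  (check: 103·(-1) + 52·2 = 1)
The row with r = 1 (the gcd) gives the Bezout coefficients s = -1, t = 2.
Result: 103 · (-1) + 52 · (2) = 1.

gcd(103, 52) = 1; s = -1, t = 2 (check: 103·(-1) + 52·2 = 1).


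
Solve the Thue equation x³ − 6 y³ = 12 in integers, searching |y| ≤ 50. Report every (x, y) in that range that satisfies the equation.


The equation is x³ - 6y³ = 12. For fixed y, x³ = 6·y³ + 12, so a solution requires the RHS to be a perfect cube.
Strategy: iterate y from -50 to 50, compute RHS = 6·y³ + 12, and check whether it is a (positive or negative) perfect cube.
Check small values of y:
  y = 0: RHS = 12 is not a perfect cube.
  y = 1: RHS = 18 is not a perfect cube.
  y = -1: RHS = 6 is not a perfect cube.
  y = 2: RHS = 60 is not a perfect cube.
  y = -2: RHS = -36 is not a perfect cube.
  y = 3: RHS = 174 is not a perfect cube.
  y = -3: RHS = -150 is not a perfect cube.
Continuing the search up to |y| = 50 finds no solutions either.
No (x, y) in the scanned range satisfies the equation.

No integer solutions with |y| ≤ 50.


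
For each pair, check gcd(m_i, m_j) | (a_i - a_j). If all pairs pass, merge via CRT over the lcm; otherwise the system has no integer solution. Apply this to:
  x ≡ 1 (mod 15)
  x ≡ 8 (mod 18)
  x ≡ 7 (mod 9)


Moduli 15, 18, 9 are not pairwise coprime, so CRT works modulo lcm(m_i) when all pairwise compatibility conditions hold.
Pairwise compatibility: gcd(m_i, m_j) must divide a_i - a_j for every pair.
Merge one congruence at a time:
  Start: x ≡ 1 (mod 15).
  Combine with x ≡ 8 (mod 18): gcd(15, 18) = 3, and 8 - 1 = 7 is NOT divisible by 3.
    ⇒ system is inconsistent (no integer solution).

No solution (the system is inconsistent).


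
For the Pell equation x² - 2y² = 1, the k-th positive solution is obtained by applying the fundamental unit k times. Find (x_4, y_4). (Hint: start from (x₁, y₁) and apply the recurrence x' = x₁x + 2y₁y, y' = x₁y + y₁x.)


Step 1: Find the fundamental solution (x₁, y₁) of x² - 2y² = 1.
  Expand √2 as a continued fraction. a₀ = ⌊√2⌋ = 1; iterate m_{k+1} = d_k·a_k − m_k, d_{k+1} = (2 − m_{k+1}²)/d_k, a_{k+1} = ⌊(a₀ + m_{k+1})/d_{k+1}⌋ (starting m₀ = 0, d₀ = 1), with convergents p_k = a_k·p_{k-1} + p_{k-2}, q_k = a_k·q_{k-1} + q_{k-2} (p₋₁ = 1, q₋₁ = 0):
  k = 0: a₀ = 1; p₀/q₀ = 1/1; p₀² − 2·q₀² = 1 − 2 = -1.
  k = 1: m = 1, d = 1, a = ⌊(1 + 1)/1⌋ = 2; p/q = (2·1 + 1)/(2·1 + 0) = 3/2; p² − 2·q² = 9 − 8 = 1.
  The first convergent with p² − 2·q² = 1 gives the fundamental solution (x₁, y₁) = (3, 2).
Step 2: Apply the recurrence (x_{n+1}, y_{n+1}) = (x₁x_n + 2y₁y_n, x₁y_n + y₁x_n) repeatedly.
  From (x_1, y_1) = (3, 2): x_2 = 3·3 + 2·2·2 = 17; y_2 = 3·2 + 2·3 = 12.
  From (x_2, y_2) = (17, 12): x_3 = 3·17 + 2·2·12 = 99; y_3 = 3·12 + 2·17 = 70.
  From (x_3, y_3) = (99, 70): x_4 = 3·99 + 2·2·70 = 577; y_4 = 3·70 + 2·99 = 408.
Step 3: Verify x_4² - 2·y_4² = 332929 - 332928 = 1 (should be 1). ✓

(x_1, y_1) = (3, 2); (x_4, y_4) = (577, 408).


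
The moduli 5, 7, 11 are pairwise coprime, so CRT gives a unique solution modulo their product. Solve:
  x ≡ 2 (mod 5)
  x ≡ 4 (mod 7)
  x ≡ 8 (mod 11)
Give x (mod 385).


Moduli 5, 7, 11 are pairwise coprime; by CRT there is a unique solution modulo M = 5 · 7 · 11 = 385.
Solve pairwise, accumulating the modulus:
  Start with x ≡ 2 (mod 5).
  Combine with x ≡ 4 (mod 7): since gcd(5, 7) = 1, we get a unique residue mod 35.
    Write x = 2 + 5·t and substitute into x ≡ 4 (mod 7): 5·t ≡ 4 − 2 = 2 (mod 7).
    The inverse of 5 mod 7 is 3 (since 5·3 = 15 = 2·7 + 1), so t ≡ 3·2 = 6 ≡ 6 (mod 7).
    Then x = 2 + 5·6 = 32, valid modulo lcm(5, 7) = 35: x ≡ 32 (mod 35).
  Combine with x ≡ 8 (mod 11): since gcd(35, 11) = 1, we get a unique residue mod 385.
    Write x = 32 + 35·t and substitute into x ≡ 8 (mod 11): 35·t ≡ 8 − 32 = -24 (mod 11).
    Reduce coefficients mod 11: 2·t ≡ 9 (mod 11).
    The inverse of 2 mod 11 is 6 (since 2·6 = 12 = 1·11 + 1), so t ≡ 6·9 = 54 ≡ 10 (mod 11).
    Then x = 32 + 35·10 = 382, valid modulo lcm(35, 11) = 385: x ≡ 382 (mod 385).
Verify: 382 mod 5 = 2 ✓, 382 mod 7 = 4 ✓, 382 mod 11 = 8 ✓.

x ≡ 382 (mod 385).


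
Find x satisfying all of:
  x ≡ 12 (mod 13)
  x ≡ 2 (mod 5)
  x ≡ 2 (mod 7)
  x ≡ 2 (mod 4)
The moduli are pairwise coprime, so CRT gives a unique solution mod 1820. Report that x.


Product of moduli M = 13 · 5 · 7 · 4 = 1820.
Merge one congruence at a time:
  Start: x ≡ 12 (mod 13).
  Combine with x ≡ 2 (mod 5); new modulus lcm = 65.
    Write x = 12 + 13·t and substitute into x ≡ 2 (mod 5): 13·t ≡ 2 − 12 = -10 (mod 5).
    Reduce coefficients mod 5: 3·t ≡ 0 (mod 5).
    The inverse of 3 mod 5 is 2 (since 3·2 = 6 = 1·5 + 1), so t ≡ 2·0 = 0 ≡ 0 (mod 5).
    Then x = 12 + 13·0 = 12, valid modulo lcm(13, 5) = 65: x ≡ 12 (mod 65).
  Combine with x ≡ 2 (mod 7); new modulus lcm = 455.
    Write x = 12 + 65·t and substitute into x ≡ 2 (mod 7): 65·t ≡ 2 − 12 = -10 (mod 7).
    Reduce coefficients mod 7: 2·t ≡ 4 (mod 7).
    The inverse of 2 mod 7 is 4 (since 2·4 = 8 = 1·7 + 1), so t ≡ 4·4 = 16 ≡ 2 (mod 7).
    Then x = 12 + 65·2 = 142, valid modulo lcm(65, 7) = 455: x ≡ 142 (mod 455).
  Combine with x ≡ 2 (mod 4); new modulus lcm = 1820.
    Write x = 142 + 455·t and substitute into x ≡ 2 (mod 4): 455·t ≡ 2 − 142 = -140 (mod 4).
    Reduce coefficients mod 4: 3·t ≡ 0 (mod 4).
    The inverse of 3 mod 4 is 3 (since 3·3 = 9 = 2·4 + 1), so t ≡ 3·0 = 0 ≡ 0 (mod 4).
    Then x = 142 + 455·0 = 142, valid modulo lcm(455, 4) = 1820: x ≡ 142 (mod 1820).
Verify against each original: 142 mod 13 = 12, 142 mod 5 = 2, 142 mod 7 = 2, 142 mod 4 = 2.

x ≡ 142 (mod 1820).


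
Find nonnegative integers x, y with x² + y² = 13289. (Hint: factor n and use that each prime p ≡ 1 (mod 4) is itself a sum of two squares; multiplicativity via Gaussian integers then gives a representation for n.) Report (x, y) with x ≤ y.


Step 1: Factor n = 13289 = 97 · 137.
Step 2: Check the mod-4 condition on each prime factor: 97 ≡ 1 (mod 4), exponent 1; 137 ≡ 1 (mod 4), exponent 1.
All primes ≡ 3 (mod 4) appear to even exponent (or don't appear), so by the two-squares theorem n IS expressible as a sum of two squares.
Step 3: Build a representation. Here n = 97 · 137 is a product of primes ≡ 1 (mod 4). Each prime p ≡ 1 (mod 4) is itself a sum of two squares; find a² by testing p − a² for a perfect square:
  97: 97 − 1² = 96, 97 − 2² = 93, 97 − 3² = 88, 97 − 4² = 81 = 9² ⇒ 97 = 4² + 9².
  137: 137 − 1² = 136, 137 − 2² = 133, 137 − 3² = 128, 137 − 4² = 121 = 11² ⇒ 137 = 4² + 11².
  Combine using the Brahmagupta–Fibonacci identity (a² + b²)(c² + d²) = (ac − bd)² + (ad + bc)² = (ac + bd)² + (ad − bc)²:
  97 · 137 = 13289: from (4² + 9²)(4² + 11²), take (4·4 − 9·11, 4·11 + 9·4) = (16 − 99, 44 + 36) = (-83, 80); dropping signs (only squares matter) gives (83, 80); check 83² + 80² = 6889 + 6400 = 13289 ✓.
Step 4: Order so x ≤ y and verify: 80² + 83² = 6400 + 6889 = 13289 = n. ✓

n = 13289 = 80² + 83² (one valid representation with x ≤ y).


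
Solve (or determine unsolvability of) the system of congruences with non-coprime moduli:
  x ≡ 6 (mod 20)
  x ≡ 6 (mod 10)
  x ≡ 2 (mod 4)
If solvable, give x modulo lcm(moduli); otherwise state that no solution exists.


Moduli 20, 10, 4 are not pairwise coprime, so CRT works modulo lcm(m_i) when all pairwise compatibility conditions hold.
Pairwise compatibility: gcd(m_i, m_j) must divide a_i - a_j for every pair.
Merge one congruence at a time:
  Start: x ≡ 6 (mod 20).
  Combine with x ≡ 6 (mod 10): gcd(20, 10) = 10; 6 - 6 = 0, which IS divisible by 10, so compatible.
    Write x = 6 + 20·t and substitute into x ≡ 6 (mod 10): 20·t ≡ 6 − 6 = 0 (mod 10).
    Divide the congruence (and modulus) by g = 10: 2·t ≡ 0 (mod 1).
    Modulo 1 every t works; take t = 0.
    Then x = 6 + 20·0 = 6, valid modulo lcm(20, 10) = 20: x ≡ 6 (mod 20).
  Combine with x ≡ 2 (mod 4): gcd(20, 4) = 4; 2 - 6 = -4, which IS divisible by 4, so compatible.
    Write x = 6 + 20·t and substitute into x ≡ 2 (mod 4): 20·t ≡ 2 − 6 = -4 (mod 4).
    Divide the congruence (and modulus) by g = 4: 5·t ≡ -1 (mod 1).
    Modulo 1 every t works; take t = 0.
    Then x = 6 + 20·0 = 6, valid modulo lcm(20, 4) = 20: x ≡ 6 (mod 20).
Verify: 6 mod 20 = 6, 6 mod 10 = 6, 6 mod 4 = 2.

x ≡ 6 (mod 20).


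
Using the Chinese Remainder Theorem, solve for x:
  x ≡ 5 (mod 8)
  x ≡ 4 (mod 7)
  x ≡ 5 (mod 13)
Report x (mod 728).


Moduli 8, 7, 13 are pairwise coprime; by CRT there is a unique solution modulo M = 8 · 7 · 13 = 728.
Solve pairwise, accumulating the modulus:
  Start with x ≡ 5 (mod 8).
  Combine with x ≡ 4 (mod 7): since gcd(8, 7) = 1, we get a unique residue mod 56.
    Write x = 5 + 8·t and substitute into x ≡ 4 (mod 7): 8·t ≡ 4 − 5 = -1 (mod 7).
    Reduce coefficients mod 7: 1·t ≡ 6 (mod 7).
    So t ≡ 6 (mod 7).
    Then x = 5 + 8·6 = 53, valid modulo lcm(8, 7) = 56: x ≡ 53 (mod 56).
  Combine with x ≡ 5 (mod 13): since gcd(56, 13) = 1, we get a unique residue mod 728.
    Write x = 53 + 56·t and substitute into x ≡ 5 (mod 13): 56·t ≡ 5 − 53 = -48 (mod 13).
    Reduce coefficients mod 13: 4·t ≡ 4 (mod 13).
    The inverse of 4 mod 13 is 10 (since 4·10 = 40 = 3·13 + 1), so t ≡ 10·4 = 40 ≡ 1 (mod 13).
    Then x = 53 + 56·1 = 109, valid modulo lcm(56, 13) = 728: x ≡ 109 (mod 728).
Verify: 109 mod 8 = 5 ✓, 109 mod 7 = 4 ✓, 109 mod 13 = 5 ✓.

x ≡ 109 (mod 728).


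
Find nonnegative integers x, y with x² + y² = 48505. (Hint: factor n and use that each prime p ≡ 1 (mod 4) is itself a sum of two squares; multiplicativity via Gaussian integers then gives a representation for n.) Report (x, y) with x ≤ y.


Step 1: Factor n = 48505 = 5 · 89 · 109.
Step 2: Check the mod-4 condition on each prime factor: 5 ≡ 1 (mod 4), exponent 1; 89 ≡ 1 (mod 4), exponent 1; 109 ≡ 1 (mod 4), exponent 1.
All primes ≡ 3 (mod 4) appear to even exponent (or don't appear), so by the two-squares theorem n IS expressible as a sum of two squares.
Step 3: Build a representation. Here n = 5 · 89 · 109 is a product of primes ≡ 1 (mod 4). Each prime p ≡ 1 (mod 4) is itself a sum of two squares; find a² by testing p − a² for a perfect square:
  5: 5 − 1² = 4 = 2² ⇒ 5 = 1² + 2².
  89: 89 − 1² = 88, 89 − 2² = 85, 89 − 3² = 80, 89 − 4² = 73, 89 − 5² = 64 = 8² ⇒ 89 = 5² + 8².
  109: 109 − 1² = 108, 109 − 2² = 105, 109 − 3² = 100 = 10² ⇒ 109 = 3² + 10².
  Combine using the Brahmagupta–Fibonacci identity (a² + b²)(c² + d²) = (ac − bd)² + (ad + bc)² = (ac + bd)² + (ad − bc)²:
  5 · 89 = 445: from (1² + 2²)(5² + 8²), take (1·5 − 2·8, 1·8 + 2·5) = (5 − 16, 8 + 10) = (-11, 18); dropping signs (only squares matter) gives (11, 18); check 11² + 18² = 121 + 324 = 445 ✓.
  445 · 109 = 48505: from (11² + 18²)(3² + 10²), take (11·3 − 18·10, 11·10 + 18·3) = (33 − 180, 110 + 54) = (-147, 164); dropping signs (only squares matter) gives (147, 164); check 147² + 164² = 21609 + 26896 = 48505 ✓.
Step 4: Order so x ≤ y and verify: 147² + 164² = 21609 + 26896 = 48505 = n. ✓

n = 48505 = 147² + 164² (one valid representation with x ≤ y).


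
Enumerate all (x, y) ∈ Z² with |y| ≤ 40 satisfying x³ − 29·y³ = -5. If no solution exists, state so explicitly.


The equation is x³ - 29y³ = -5. For fixed y, x³ = 29·y³ − 5, so a solution requires the RHS to be a perfect cube.
Strategy: iterate y from -40 to 40, compute RHS = 29·y³ − 5, and check whether it is a (positive or negative) perfect cube.
Check small values of y:
  y = 0: RHS = -5 is not a perfect cube.
  y = 1: RHS = 24 is not a perfect cube.
  y = -1: RHS = -34 is not a perfect cube.
  y = 2: RHS = 227 is not a perfect cube.
  y = -2: RHS = -237 is not a perfect cube.
  y = 3: RHS = 778 is not a perfect cube.
  y = -3: RHS = -788 is not a perfect cube.
Continuing the search up to |y| = 40 finds no solutions either.
No (x, y) in the scanned range satisfies the equation.

No integer solutions with |y| ≤ 40.


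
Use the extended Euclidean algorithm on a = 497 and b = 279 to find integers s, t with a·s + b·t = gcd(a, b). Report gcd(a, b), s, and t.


Euclidean algorithm on (497, 279) — divide until remainder is 0:
  497 = 1 · 279 + 218
  279 = 1 · 218 + 61
  218 = 3 · 61 + 35
  61 = 1 · 35 + 26
  35 = 1 · 26 + 9
  26 = 2 · 9 + 8
  9 = 1 · 8 + 1
  8 = 8 · 1 + 0
gcd(497, 279) = 1.
Track Bezout coefficients alongside the remainders: start with r₀ = 497 = a·1 + b·0 (s = 1, t = 0) and r₁ = 279 = a·0 + b·1 (s = 0, t = 1); each new remainder r_{k+1} = r_{k-1} − q_k·r_k inherits s_{k+1} = s_{k-1} − q_k·s_k, t_{k+1} = t_{k-1} − q_k·t_k, so r_k = a·s_k + b·t_k at every step:
  q = 1: r = 218, s = 1 − 1·0 = 1, t = 0 − 1·1 = -1  (check: 497·1 + 279·(-1) = 218)
  q = 1: r = 61, s = 0 − 1·1 = -1, t = 1 − 1·(-1) = 2  (check: 497·(-1) + 279·2 = 61)
  q = 3: r = 35, s = 1 − 3·(-1) = 4, t = -1 − 3·2 = -7  (check: 497·4 + 279·(-7) = 35)
  q = 1: r = 26, s = -1 − 1·4 = -5, t = 2 − 1·(-7) = 9  (check: 497·(-5) + 279·9 = 26)
  q = 1: r = 9, s = 4 − 1·(-5) = 9, t = -7 − 1·9 = -16  (check: 497·9 + 279·(-16) = 9)
  q = 2: r = 8, s = -5 − 2·9 = -23, t = 9 − 2·(-16) = 41  (check: 497·(-23) + 279·41 = 8)
  q = 1: r = 1, s = 9 − 1·(-23) = 32, t = -16 − 1·41 = -57  (check: 497·32 + 279·(-57) = 1)
The row with r = 1 (the gcd) gives the Bezout coefficients s = 32, t = -57.
Result: 497 · (32) + 279 · (-57) = 1.

gcd(497, 279) = 1; s = 32, t = -57 (check: 497·32 + 279·(-57) = 1).


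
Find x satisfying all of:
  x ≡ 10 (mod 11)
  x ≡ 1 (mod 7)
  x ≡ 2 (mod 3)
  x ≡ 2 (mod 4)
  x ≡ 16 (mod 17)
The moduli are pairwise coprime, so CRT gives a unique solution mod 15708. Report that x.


Product of moduli M = 11 · 7 · 3 · 4 · 17 = 15708.
Merge one congruence at a time:
  Start: x ≡ 10 (mod 11).
  Combine with x ≡ 1 (mod 7); new modulus lcm = 77.
    Write x = 10 + 11·t and substitute into x ≡ 1 (mod 7): 11·t ≡ 1 − 10 = -9 (mod 7).
    Reduce coefficients mod 7: 4·t ≡ 5 (mod 7).
    The inverse of 4 mod 7 is 2 (since 4·2 = 8 = 1·7 + 1), so t ≡ 2·5 = 10 ≡ 3 (mod 7).
    Then x = 10 + 11·3 = 43, valid modulo lcm(11, 7) = 77: x ≡ 43 (mod 77).
  Combine with x ≡ 2 (mod 3); new modulus lcm = 231.
    Write x = 43 + 77·t and substitute into x ≡ 2 (mod 3): 77·t ≡ 2 − 43 = -41 (mod 3).
    Reduce coefficients mod 3: 2·t ≡ 1 (mod 3).
    The inverse of 2 mod 3 is 2 (since 2·2 = 4 = 1·3 + 1), so t ≡ 2·1 = 2 ≡ 2 (mod 3).
    Then x = 43 + 77·2 = 197, valid modulo lcm(77, 3) = 231: x ≡ 197 (mod 231).
  Combine with x ≡ 2 (mod 4); new modulus lcm = 924.
    Write x = 197 + 231·t and substitute into x ≡ 2 (mod 4): 231·t ≡ 2 − 197 = -195 (mod 4).
    Reduce coefficients mod 4: 3·t ≡ 1 (mod 4).
    The inverse of 3 mod 4 is 3 (since 3·3 = 9 = 2·4 + 1), so t ≡ 3·1 = 3 ≡ 3 (mod 4).
    Then x = 197 + 231·3 = 890, valid modulo lcm(231, 4) = 924: x ≡ 890 (mod 924).
  Combine with x ≡ 16 (mod 17); new modulus lcm = 15708.
    Write x = 890 + 924·t and substitute into x ≡ 16 (mod 17): 924·t ≡ 16 − 890 = -874 (mod 17).
    Reduce coefficients mod 17: 6·t ≡ 10 (mod 17).
    The inverse of 6 mod 17 is 3 (since 6·3 = 18 = 1·17 + 1), so t ≡ 3·10 = 30 ≡ 13 (mod 17).
    Then x = 890 + 924·13 = 12902, valid modulo lcm(924, 17) = 15708: x ≡ 12902 (mod 15708).
Verify against each original: 12902 mod 11 = 10, 12902 mod 7 = 1, 12902 mod 3 = 2, 12902 mod 4 = 2, 12902 mod 17 = 16.

x ≡ 12902 (mod 15708).


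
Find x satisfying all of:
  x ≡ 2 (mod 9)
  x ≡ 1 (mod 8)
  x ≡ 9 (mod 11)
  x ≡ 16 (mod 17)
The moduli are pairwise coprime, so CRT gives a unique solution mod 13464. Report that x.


Product of moduli M = 9 · 8 · 11 · 17 = 13464.
Merge one congruence at a time:
  Start: x ≡ 2 (mod 9).
  Combine with x ≡ 1 (mod 8); new modulus lcm = 72.
    Write x = 2 + 9·t and substitute into x ≡ 1 (mod 8): 9·t ≡ 1 − 2 = -1 (mod 8).
    Reduce coefficients mod 8: 1·t ≡ 7 (mod 8).
    So t ≡ 7 (mod 8).
    Then x = 2 + 9·7 = 65, valid modulo lcm(9, 8) = 72: x ≡ 65 (mod 72).
  Combine with x ≡ 9 (mod 11); new modulus lcm = 792.
    Write x = 65 + 72·t and substitute into x ≡ 9 (mod 11): 72·t ≡ 9 − 65 = -56 (mod 11).
    Reduce coefficients mod 11: 6·t ≡ 10 (mod 11).
    The inverse of 6 mod 11 is 2 (since 6·2 = 12 = 1·11 + 1), so t ≡ 2·10 = 20 ≡ 9 (mod 11).
    Then x = 65 + 72·9 = 713, valid modulo lcm(72, 11) = 792: x ≡ 713 (mod 792).
  Combine with x ≡ 16 (mod 17); new modulus lcm = 13464.
    Write x = 713 + 792·t and substitute into x ≡ 16 (mod 17): 792·t ≡ 16 − 713 = -697 (mod 17).
    Reduce coefficients mod 17: 10·t ≡ 0 (mod 17).
    The inverse of 10 mod 17 is 12 (since 10·12 = 120 = 7·17 + 1), so t ≡ 12·0 = 0 ≡ 0 (mod 17).
    Then x = 713 + 792·0 = 713, valid modulo lcm(792, 17) = 13464: x ≡ 713 (mod 13464).
Verify against each original: 713 mod 9 = 2, 713 mod 8 = 1, 713 mod 11 = 9, 713 mod 17 = 16.

x ≡ 713 (mod 13464).


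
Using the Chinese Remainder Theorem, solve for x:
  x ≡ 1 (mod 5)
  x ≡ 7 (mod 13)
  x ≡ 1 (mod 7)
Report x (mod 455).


Moduli 5, 13, 7 are pairwise coprime; by CRT there is a unique solution modulo M = 5 · 13 · 7 = 455.
Solve pairwise, accumulating the modulus:
  Start with x ≡ 1 (mod 5).
  Combine with x ≡ 7 (mod 13): since gcd(5, 13) = 1, we get a unique residue mod 65.
    Write x = 1 + 5·t and substitute into x ≡ 7 (mod 13): 5·t ≡ 7 − 1 = 6 (mod 13).
    The inverse of 5 mod 13 is 8 (since 5·8 = 40 = 3·13 + 1), so t ≡ 8·6 = 48 ≡ 9 (mod 13).
    Then x = 1 + 5·9 = 46, valid modulo lcm(5, 13) = 65: x ≡ 46 (mod 65).
  Combine with x ≡ 1 (mod 7): since gcd(65, 7) = 1, we get a unique residue mod 455.
    Write x = 46 + 65·t and substitute into x ≡ 1 (mod 7): 65·t ≡ 1 − 46 = -45 (mod 7).
    Reduce coefficients mod 7: 2·t ≡ 4 (mod 7).
    The inverse of 2 mod 7 is 4 (since 2·4 = 8 = 1·7 + 1), so t ≡ 4·4 = 16 ≡ 2 (mod 7).
    Then x = 46 + 65·2 = 176, valid modulo lcm(65, 7) = 455: x ≡ 176 (mod 455).
Verify: 176 mod 5 = 1 ✓, 176 mod 13 = 7 ✓, 176 mod 7 = 1 ✓.

x ≡ 176 (mod 455).


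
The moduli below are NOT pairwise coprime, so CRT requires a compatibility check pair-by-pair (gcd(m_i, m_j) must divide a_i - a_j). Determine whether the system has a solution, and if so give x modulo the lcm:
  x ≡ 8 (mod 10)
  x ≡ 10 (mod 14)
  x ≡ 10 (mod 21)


Moduli 10, 14, 21 are not pairwise coprime, so CRT works modulo lcm(m_i) when all pairwise compatibility conditions hold.
Pairwise compatibility: gcd(m_i, m_j) must divide a_i - a_j for every pair.
Merge one congruence at a time:
  Start: x ≡ 8 (mod 10).
  Combine with x ≡ 10 (mod 14): gcd(10, 14) = 2; 10 - 8 = 2, which IS divisible by 2, so compatible.
    Write x = 8 + 10·t and substitute into x ≡ 10 (mod 14): 10·t ≡ 10 − 8 = 2 (mod 14).
    Divide the congruence (and modulus) by g = 2: 5·t ≡ 1 (mod 7).
    The inverse of 5 mod 7 is 3 (since 5·3 = 15 = 2·7 + 1), so t ≡ 3·1 = 3 ≡ 3 (mod 7).
    Then x = 8 + 10·3 = 38, valid modulo lcm(10, 14) = 70: x ≡ 38 (mod 70).
  Combine with x ≡ 10 (mod 21): gcd(70, 21) = 7; 10 - 38 = -28, which IS divisible by 7, so compatible.
    Write x = 38 + 70·t and substitute into x ≡ 10 (mod 21): 70·t ≡ 10 − 38 = -28 (mod 21).
    Divide the congruence (and modulus) by g = 7: 10·t ≡ -4 (mod 3).
    Reduce coefficients mod 3: 1·t ≡ 2 (mod 3).
    So t ≡ 2 (mod 3).
    Then x = 38 + 70·2 = 178, valid modulo lcm(70, 21) = 210: x ≡ 178 (mod 210).
Verify: 178 mod 10 = 8, 178 mod 14 = 10, 178 mod 21 = 10.

x ≡ 178 (mod 210).


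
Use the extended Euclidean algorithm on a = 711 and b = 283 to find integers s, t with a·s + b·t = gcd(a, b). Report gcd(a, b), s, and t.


Euclidean algorithm on (711, 283) — divide until remainder is 0:
  711 = 2 · 283 + 145
  283 = 1 · 145 + 138
  145 = 1 · 138 + 7
  138 = 19 · 7 + 5
  7 = 1 · 5 + 2
  5 = 2 · 2 + 1
  2 = 2 · 1 + 0
gcd(711, 283) = 1.
Track Bezout coefficients alongside the remainders: start with r₀ = 711 = a·1 + b·0 (s = 1, t = 0) and r₁ = 283 = a·0 + b·1 (s = 0, t = 1); each new remainder r_{k+1} = r_{k-1} − q_k·r_k inherits s_{k+1} = s_{k-1} − q_k·s_k, t_{k+1} = t_{k-1} − q_k·t_k, so r_k = a·s_k + b·t_k at every step:
  q = 2: r = 145, s = 1 − 2·0 = 1, t = 0 − 2·1 = -2  (check: 711·1 + 283·(-2) = 145)
  q = 1: r = 138, s = 0 − 1·1 = -1, t = 1 − 1·(-2) = 3  (check: 711·(-1) + 283·3 = 138)
  q = 1: r = 7, s = 1 − 1·(-1) = 2, t = -2 − 1·3 = -5  (check: 711·2 + 283·(-5) = 7)
  q = 19: r = 5, s = -1 − 19·2 = -39, t = 3 − 19·(-5) = 98  (check: 711·(-39) + 283·98 = 5)
  q = 1: r = 2, s = 2 − 1·(-39) = 41, t = -5 − 1·98 = -103  (check: 711·41 + 283·(-103) = 2)
  q = 2: r = 1, s = -39 − 2·41 = -121, t = 98 − 2·(-103) = 304  (check: 711·(-121) + 283·304 = 1)
The row with r = 1 (the gcd) gives the Bezout coefficients s = -121, t = 304.
Result: 711 · (-121) + 283 · (304) = 1.

gcd(711, 283) = 1; s = -121, t = 304 (check: 711·(-121) + 283·304 = 1).


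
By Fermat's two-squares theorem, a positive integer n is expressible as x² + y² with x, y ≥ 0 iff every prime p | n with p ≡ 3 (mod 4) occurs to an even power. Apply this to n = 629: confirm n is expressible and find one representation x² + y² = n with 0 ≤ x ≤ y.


Step 1: Factor n = 629 = 17 · 37.
Step 2: Check the mod-4 condition on each prime factor: 17 ≡ 1 (mod 4), exponent 1; 37 ≡ 1 (mod 4), exponent 1.
All primes ≡ 3 (mod 4) appear to even exponent (or don't appear), so by the two-squares theorem n IS expressible as a sum of two squares.
Step 3: Build a representation. Here n = 17 · 37 is a product of primes ≡ 1 (mod 4). Each prime p ≡ 1 (mod 4) is itself a sum of two squares; find a² by testing p − a² for a perfect square:
  17: 17 − 1² = 16 = 4² ⇒ 17 = 1² + 4².
  37: 37 − 1² = 36 = 6² ⇒ 37 = 1² + 6².
  Combine using the Brahmagupta–Fibonacci identity (a² + b²)(c² + d²) = (ac − bd)² + (ad + bc)² = (ac + bd)² + (ad − bc)²:
  17 · 37 = 629: from (1² + 4²)(1² + 6²), take (1·1 − 4·6, 1·6 + 4·1) = (1 − 24, 6 + 4) = (-23, 10); dropping signs (only squares matter) gives (23, 10); check 23² + 10² = 529 + 100 = 629 ✓.
Step 4: Order so x ≤ y and verify: 10² + 23² = 100 + 529 = 629 = n. ✓

n = 629 = 10² + 23² (one valid representation with x ≤ y).


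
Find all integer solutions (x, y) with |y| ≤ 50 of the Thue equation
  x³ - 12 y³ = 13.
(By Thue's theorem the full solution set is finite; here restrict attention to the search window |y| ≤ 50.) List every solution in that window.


The equation is x³ - 12y³ = 13. For fixed y, x³ = 12·y³ + 13, so a solution requires the RHS to be a perfect cube.
Strategy: iterate y from -50 to 50, compute RHS = 12·y³ + 13, and check whether it is a (positive or negative) perfect cube.
Check small values of y:
  y = 0: RHS = 13 is not a perfect cube.
  y = 1: RHS = 25 is not a perfect cube.
  y = -1: RHS = 1 = (1)³ ⇒ x = 1 works.
  y = 2: RHS = 109 is not a perfect cube.
  y = -2: RHS = -83 is not a perfect cube.
  y = 3: RHS = 337 is not a perfect cube.
  y = -3: RHS = -311 is not a perfect cube.
Continuing the search up to |y| = 50 finds no further solutions beyond those listed.
Collected solutions: (1, -1).

Solutions (with |y| ≤ 50): (1, -1).


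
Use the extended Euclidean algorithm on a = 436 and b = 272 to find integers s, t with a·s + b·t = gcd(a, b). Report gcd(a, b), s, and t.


Euclidean algorithm on (436, 272) — divide until remainder is 0:
  436 = 1 · 272 + 164
  272 = 1 · 164 + 108
  164 = 1 · 108 + 56
  108 = 1 · 56 + 52
  56 = 1 · 52 + 4
  52 = 13 · 4 + 0
gcd(436, 272) = 4.
Track Bezout coefficients alongside the remainders: start with r₀ = 436 = a·1 + b·0 (s = 1, t = 0) and r₁ = 272 = a·0 + b·1 (s = 0, t = 1); each new remainder r_{k+1} = r_{k-1} − q_k·r_k inherits s_{k+1} = s_{k-1} − q_k·s_k, t_{k+1} = t_{k-1} − q_k·t_k, so r_k = a·s_k + b·t_k at every step:
  q = 1: r = 164, s = 1 − 1·0 = 1, t = 0 − 1·1 = -1  (check: 436·1 + 272·(-1) = 164)
  q = 1: r = 108, s = 0 − 1·1 = -1, t = 1 − 1·(-1) = 2  (check: 436·(-1) + 272·2 = 108)
  q = 1: r = 56, s = 1 − 1·(-1) = 2, t = -1 − 1·2 = -3  (check: 436·2 + 272·(-3) = 56)
  q = 1: r = 52, s = -1 − 1·2 = -3, t = 2 − 1·(-3) = 5  (check: 436·(-3) + 272·5 = 52)
  q = 1: r = 4, s = 2 − 1·(-3) = 5, t = -3 − 1·5 = -8  (check: 436·5 + 272·(-8) = 4)
The row with r = 4 (the gcd) gives the Bezout coefficients s = 5, t = -8.
Result: 436 · (5) + 272 · (-8) = 4.

gcd(436, 272) = 4; s = 5, t = -8 (check: 436·5 + 272·(-8) = 4).


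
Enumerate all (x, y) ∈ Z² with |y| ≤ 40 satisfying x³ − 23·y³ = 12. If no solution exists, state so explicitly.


The equation is x³ - 23y³ = 12. For fixed y, x³ = 23·y³ + 12, so a solution requires the RHS to be a perfect cube.
Strategy: iterate y from -40 to 40, compute RHS = 23·y³ + 12, and check whether it is a (positive or negative) perfect cube.
Check small values of y:
  y = 0: RHS = 12 is not a perfect cube.
  y = 1: RHS = 35 is not a perfect cube.
  y = -1: RHS = -11 is not a perfect cube.
  y = 2: RHS = 196 is not a perfect cube.
  y = -2: RHS = -172 is not a perfect cube.
  y = 3: RHS = 633 is not a perfect cube.
  y = -3: RHS = -609 is not a perfect cube.
Continuing the search up to |y| = 40 finds no solutions either.
No (x, y) in the scanned range satisfies the equation.

No integer solutions with |y| ≤ 40.


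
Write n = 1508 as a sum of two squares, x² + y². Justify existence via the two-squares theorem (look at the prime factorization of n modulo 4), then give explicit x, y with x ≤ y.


Step 1: Factor n = 1508 = 2^2 · 13 · 29.
Step 2: Check the mod-4 condition on each prime factor: 2 = 2 (special); 13 ≡ 1 (mod 4), exponent 1; 29 ≡ 1 (mod 4), exponent 1.
All primes ≡ 3 (mod 4) appear to even exponent (or don't appear), so by the two-squares theorem n IS expressible as a sum of two squares.
Step 3: Build a representation. Group n = k² · m with k = 2 and m = 13 · 29 = 377 (a product of primes ≡ 1 (mod 4)); a representation of m scales to one of n via (k·x)² + (k·y)² = k²(x² + y²). Each prime p ≡ 1 (mod 4) is itself a sum of two squares; find a² by testing p − a² for a perfect square:
  13: 13 − 1² = 12, 13 − 2² = 9 = 3² ⇒ 13 = 2² + 3².
  29: 29 − 1² = 28, 29 − 2² = 25 = 5² ⇒ 29 = 2² + 5².
  Combine using the Brahmagupta–Fibonacci identity (a² + b²)(c² + d²) = (ac − bd)² + (ad + bc)² = (ac + bd)² + (ad − bc)²:
  13 · 29 = 377: from (2² + 3²)(2² + 5²), take (2·2 − 3·5, 2·5 + 3·2) = (4 − 15, 10 + 6) = (-11, 16); dropping signs (only squares matter) gives (11, 16); check 11² + 16² = 121 + 256 = 377 ✓.
  Scale by k = 2: (2·11, 2·16) = (22, 32).
Step 4: Order so x ≤ y and verify: 22² + 32² = 484 + 1024 = 1508 = n. ✓

n = 1508 = 22² + 32² (one valid representation with x ≤ y).
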